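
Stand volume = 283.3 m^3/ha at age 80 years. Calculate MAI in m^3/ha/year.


Formula: MAI = Total Volume / Stand Age
MAI = 283.3 m^3/ha / 80 years
MAI = 3.54 m^3/ha/year

3.54


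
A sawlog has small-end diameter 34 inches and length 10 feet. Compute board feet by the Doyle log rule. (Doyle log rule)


Doyle: BF = (D - 4)^2 * L / 16
Adjusted diameter = 34 - 4 = 30 in
(D-4)^2 = 30^2 = 900
BF = 900 * 10 / 16 = 563 BF

563


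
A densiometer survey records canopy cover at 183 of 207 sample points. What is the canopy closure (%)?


Formula: Canopy closure = covered points / total points * 100
Closure = 183 / 207 * 100
Closure = 0.8841 * 100 = 88.4%

88.4


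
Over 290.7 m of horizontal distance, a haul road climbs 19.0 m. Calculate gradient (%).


Formula: Gradient = rise / run * 100
Gradient = 19.0 / 290.7 * 100 = 6.5%

6.5


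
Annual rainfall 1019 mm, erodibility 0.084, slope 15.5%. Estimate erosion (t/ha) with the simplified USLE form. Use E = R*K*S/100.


Formula: E = R * K * S / 100  (simplified USLE)
R * K = 1019 * 0.084 = 85.596
E = 85.596 * 15.5 / 100 = 13.27 t/ha

13.27


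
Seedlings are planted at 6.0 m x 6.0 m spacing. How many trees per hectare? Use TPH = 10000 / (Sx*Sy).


Formula: TPH = 10000 m^2/ha / (spacing_x * spacing_y)
Area per tree = 6.0 m * 6.0 m = 36.0 m^2
TPH = 10000 / 36.0 = 278 trees/ha

278


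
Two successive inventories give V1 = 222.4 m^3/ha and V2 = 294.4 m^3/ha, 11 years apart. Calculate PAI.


Formula: PAI = (V_T2 - V_T1) / (T2 - T1)
Volume increment = 294.4 - 222.4 = 72.0 m^3/ha
PAI = 72.0 / 11 = 6.55 m^3/ha/year

6.55


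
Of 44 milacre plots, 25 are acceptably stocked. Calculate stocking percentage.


Formula: Stocking % = stocked plots / total plots * 100
Stocking = 25 / 44 * 100
Stocking = 0.5682 * 100 = 56.8%

56.8


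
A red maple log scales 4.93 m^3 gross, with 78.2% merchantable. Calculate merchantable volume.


Formula: MV = V_total * (merchantable_pct / 100)
Merchantable fraction = 78.2% / 100 = 0.782
MV = 4.93 m^3 * 0.782 = 3.855 m^3

3.855


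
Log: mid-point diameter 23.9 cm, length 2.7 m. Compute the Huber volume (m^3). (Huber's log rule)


Huber: V = Am * L,  Am = pi*(Dm/200)^2
Am = pi*(23.9/200)^2 = 0.044863 m^2
V = 0.044863*2.7 = 0.1211 m^3

0.1211


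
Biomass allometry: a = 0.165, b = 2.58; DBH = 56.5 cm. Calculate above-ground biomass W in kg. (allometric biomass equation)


Formula: W = a * DBH^b  (allometric power law)
DBH^b = 56.5^2.58 = 33134.849
W = 0.165 * 33134.849 = 5467.3 kg

5467.3


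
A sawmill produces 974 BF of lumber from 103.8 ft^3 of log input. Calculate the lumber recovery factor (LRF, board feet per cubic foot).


Formula: LRF = Lumber Output (BF) / Log Input (ft^3)
LRF = 974 BF / 103.8 ft^3
LRF = 9.38 BF/ft^3

9.38


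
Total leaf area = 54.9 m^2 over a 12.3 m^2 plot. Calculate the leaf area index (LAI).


Formula: LAI = total leaf area / ground area  (dimensionless)
LAI = 54.9 m^2 / 12.3 m^2
LAI = 4.46

4.46


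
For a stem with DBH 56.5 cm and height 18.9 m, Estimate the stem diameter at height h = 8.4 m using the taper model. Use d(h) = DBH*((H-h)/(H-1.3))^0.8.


Taper: d(h) = DBH * ((H - h) / (H - 1.3))^0.8
Numerator = H - h = 18.9 - 8.4 = 10.5 m
Denominator = H - 1.3 = 18.9 - 1.3 = 17.6 m
Ratio = 10.5 / 17.6 = 0.59659
d = 56.5 * 0.59659^0.8 = 37.4 cm

37.4


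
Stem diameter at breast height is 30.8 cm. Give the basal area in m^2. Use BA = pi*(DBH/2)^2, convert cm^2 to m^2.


Formula: BA = pi * (DBH/2)^2 / 10000  (cm^2 to m^2)
Radius = DBH/2 = 30.8/2 = 15.4 cm
BA = pi * 15.4^2 / 10000
   = 745.0601 cm^2 / 10000
   = 0.0745 m^2

0.0745


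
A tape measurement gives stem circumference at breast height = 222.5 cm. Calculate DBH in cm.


Formula: DBH = C / pi
DBH = 222.5 / pi
pi = 3.14159...
DBH = 70.8 cm

70.8


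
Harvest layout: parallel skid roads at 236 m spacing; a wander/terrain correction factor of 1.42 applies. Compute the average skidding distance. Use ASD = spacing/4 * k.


Formula: ASD = (spacing / 4) * correction
Uncorrected distance = spacing / 4 = 236 / 4 = 59 m
ASD = 59 * 1.42 = 84 m

84


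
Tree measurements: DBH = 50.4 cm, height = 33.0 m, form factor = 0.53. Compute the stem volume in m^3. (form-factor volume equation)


Formula: V = pi * (DBH/200)^2 * H * ff
Radius = DBH/200 = 50.4/200 = 0.252 m
Radius^2 = 0.252^2 = 0.063504 m^2
V = pi * 0.063504 * 33.0 * 0.53
V = 3.489 m^3

3.489


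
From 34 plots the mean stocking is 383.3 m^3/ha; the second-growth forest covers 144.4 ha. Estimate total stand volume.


Formula: Total Volume = Mean Volume per ha * Total Area
Total Volume = 383.3 m^3/ha * 144.4 ha
Total Volume = 55349 m^3

55349


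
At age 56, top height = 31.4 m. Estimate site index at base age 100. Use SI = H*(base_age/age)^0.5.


Formula: SI = H_dom * (base_age / age)^0.5
Age ratio = 100 / 56 = 1.78571
sqrt(age_ratio) = 1.33631
SI = 31.4 * 1.33631 = 42.0 m

42.0


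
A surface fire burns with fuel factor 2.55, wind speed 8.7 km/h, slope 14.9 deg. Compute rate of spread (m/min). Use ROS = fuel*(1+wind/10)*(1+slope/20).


Formula: ROS = fuel * (1 + wind/10) * (1 + slope/20)
Wind factor = 1 + 8.7/10 = 1.87
Slope factor = 1 + 14.9/20 = 1.745
ROS = 2.55 * 1.87 * 1.745 = 8.32 m/min

8.32


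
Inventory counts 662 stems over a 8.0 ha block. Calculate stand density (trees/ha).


Formula: Stand Density = N_trees / Area_ha
Density = 662 trees / 8.0 ha
Density = 83 trees/ha

83


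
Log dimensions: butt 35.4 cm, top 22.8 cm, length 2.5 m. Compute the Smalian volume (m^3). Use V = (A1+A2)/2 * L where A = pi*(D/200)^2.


Smalian: V = (A1 + A2)/2 * L,  A = pi*(D/200)^2
A1 = pi*(35.4/200)^2 = 0.098423 m^2
A2 = pi*(22.8/200)^2 = 0.040828 m^2
V = (0.098423+0.040828)/2*2.5 = 0.1741 m^3

0.1741


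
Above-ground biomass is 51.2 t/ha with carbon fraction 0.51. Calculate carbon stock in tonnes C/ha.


Formula: Carbon Stock = Biomass * Carbon Fraction
C = 51.2 t/ha * 0.51
C = 26.1 t C/ha

26.1


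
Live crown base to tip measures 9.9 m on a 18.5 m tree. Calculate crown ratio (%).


Formula: Crown Ratio = (Crown Length / Total Height) * 100
CR = (9.9 m / 18.5 m) * 100
CR = 0.5351 * 100 = 53.5%

53.5


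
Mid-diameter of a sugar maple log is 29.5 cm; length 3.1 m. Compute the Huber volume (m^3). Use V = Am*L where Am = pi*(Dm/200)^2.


Huber: V = Am * L,  Am = pi*(Dm/200)^2
Am = pi*(29.5/200)^2 = 0.068349 m^2
V = 0.068349*3.1 = 0.2119 m^3

0.2119


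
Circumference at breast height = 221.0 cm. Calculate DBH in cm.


Formula: DBH = C / pi
DBH = 221.0 / pi
pi = 3.14159...
DBH = 70.3 cm

70.3


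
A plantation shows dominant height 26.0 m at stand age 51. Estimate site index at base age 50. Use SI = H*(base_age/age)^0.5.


Formula: SI = H_dom * (base_age / age)^0.5
Age ratio = 50 / 51 = 0.98039
sqrt(age_ratio) = 0.99015
SI = 26.0 * 0.99015 = 25.7 m

25.7


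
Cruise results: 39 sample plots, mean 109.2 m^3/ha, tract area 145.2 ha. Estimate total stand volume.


Formula: Total Volume = Mean Volume per ha * Total Area
Total Volume = 109.2 m^3/ha * 145.2 ha
Total Volume = 15856 m^3

15856


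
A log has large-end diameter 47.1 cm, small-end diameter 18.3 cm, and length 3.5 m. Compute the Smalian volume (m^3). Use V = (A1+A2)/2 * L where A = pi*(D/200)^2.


Smalian: V = (A1 + A2)/2 * L,  A = pi*(D/200)^2
A1 = pi*(47.1/200)^2 = 0.174234 m^2
A2 = pi*(18.3/200)^2 = 0.026302 m^2
V = (0.174234+0.026302)/2*3.5 = 0.3509 m^3

0.3509


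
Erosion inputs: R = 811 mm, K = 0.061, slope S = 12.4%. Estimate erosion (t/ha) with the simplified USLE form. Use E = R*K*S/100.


Formula: E = R * K * S / 100  (simplified USLE)
R * K = 811 * 0.061 = 49.471
E = 49.471 * 12.4 / 100 = 6.13 t/ha

6.13


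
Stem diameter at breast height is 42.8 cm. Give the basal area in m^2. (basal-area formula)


Formula: BA = pi * (DBH/2)^2 / 10000  (cm^2 to m^2)
Radius = DBH/2 = 42.8/2 = 21.4 cm
BA = pi * 21.4^2 / 10000
   = 1438.7238 cm^2 / 10000
   = 0.1439 m^2

0.1439


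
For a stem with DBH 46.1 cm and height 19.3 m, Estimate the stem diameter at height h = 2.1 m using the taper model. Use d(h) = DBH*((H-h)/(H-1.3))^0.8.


Taper: d(h) = DBH * ((H - h) / (H - 1.3))^0.8
Numerator = H - h = 19.3 - 2.1 = 17.2 m
Denominator = H - 1.3 = 19.3 - 1.3 = 18.0 m
Ratio = 17.2 / 18.0 = 0.95556
d = 46.1 * 0.95556^0.8 = 44.5 cm

44.5


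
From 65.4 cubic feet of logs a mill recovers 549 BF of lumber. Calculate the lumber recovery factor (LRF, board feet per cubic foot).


Formula: LRF = Lumber Output (BF) / Log Input (ft^3)
LRF = 549 BF / 65.4 ft^3
LRF = 8.39 BF/ft^3

8.39


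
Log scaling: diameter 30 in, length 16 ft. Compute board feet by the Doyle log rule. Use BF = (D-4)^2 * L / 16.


Doyle: BF = (D - 4)^2 * L / 16
Adjusted diameter = 30 - 4 = 26 in
(D-4)^2 = 26^2 = 676
BF = 676 * 16 / 16 = 676 BF

676


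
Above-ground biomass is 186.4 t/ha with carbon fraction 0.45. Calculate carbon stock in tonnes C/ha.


Formula: Carbon Stock = Biomass * Carbon Fraction
C = 186.4 t/ha * 0.45
C = 83.9 t C/ha

83.9


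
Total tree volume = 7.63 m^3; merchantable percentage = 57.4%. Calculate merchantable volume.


Formula: MV = V_total * (merchantable_pct / 100)
Merchantable fraction = 57.4% / 100 = 0.574
MV = 7.63 m^3 * 0.574 = 4.38 m^3

4.38


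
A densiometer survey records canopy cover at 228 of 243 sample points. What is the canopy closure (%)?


Formula: Canopy closure = covered points / total points * 100
Closure = 228 / 243 * 100
Closure = 0.9383 * 100 = 93.8%

93.8


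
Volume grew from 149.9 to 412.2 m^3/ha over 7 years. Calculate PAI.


Formula: PAI = (V_T2 - V_T1) / (T2 - T1)
Volume increment = 412.2 - 149.9 = 262.3 m^3/ha
PAI = 262.3 / 7 = 37.47 m^3/ha/year

37.47


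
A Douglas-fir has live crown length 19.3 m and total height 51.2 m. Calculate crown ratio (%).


Formula: Crown Ratio = (Crown Length / Total Height) * 100
CR = (19.3 m / 51.2 m) * 100
CR = 0.377 * 100 = 37.7%

37.7


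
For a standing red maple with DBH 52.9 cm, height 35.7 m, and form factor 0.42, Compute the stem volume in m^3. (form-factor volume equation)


Formula: V = pi * (DBH/200)^2 * H * ff
Radius = DBH/200 = 52.9/200 = 0.2645 m
Radius^2 = 0.2645^2 = 0.06996025 m^2
V = pi * 0.06996025 * 35.7 * 0.42
V = 3.295 m^3

3.295


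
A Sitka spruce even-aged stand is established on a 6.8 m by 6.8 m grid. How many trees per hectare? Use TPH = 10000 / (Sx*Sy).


Formula: TPH = 10000 m^2/ha / (spacing_x * spacing_y)
Area per tree = 6.8 m * 6.8 m = 46.24 m^2
TPH = 10000 / 46.24 = 216 trees/ha

216


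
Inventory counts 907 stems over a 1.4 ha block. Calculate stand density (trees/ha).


Formula: Stand Density = N_trees / Area_ha
Density = 907 trees / 1.4 ha
Density = 648 trees/ha

648


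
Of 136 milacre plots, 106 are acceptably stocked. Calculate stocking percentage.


Formula: Stocking % = stocked plots / total plots * 100
Stocking = 106 / 136 * 100
Stocking = 0.7794 * 100 = 77.9%

77.9


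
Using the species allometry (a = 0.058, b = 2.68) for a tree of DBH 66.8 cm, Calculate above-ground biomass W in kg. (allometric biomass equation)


Formula: W = a * DBH^b  (allometric power law)
DBH^b = 66.8^2.68 = 77696.4041
W = 0.058 * 77696.4041 = 4506.4 kg

4506.4


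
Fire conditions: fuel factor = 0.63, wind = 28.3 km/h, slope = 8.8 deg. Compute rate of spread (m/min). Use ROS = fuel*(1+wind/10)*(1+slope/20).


Formula: ROS = fuel * (1 + wind/10) * (1 + slope/20)
Wind factor = 1 + 28.3/10 = 3.83
Slope factor = 1 + 8.8/20 = 1.44
ROS = 0.63 * 3.83 * 1.44 = 3.47 m/min

3.47


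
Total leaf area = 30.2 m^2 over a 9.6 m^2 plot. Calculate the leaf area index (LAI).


Formula: LAI = total leaf area / ground area  (dimensionless)
LAI = 30.2 m^2 / 9.6 m^2
LAI = 3.15

3.15


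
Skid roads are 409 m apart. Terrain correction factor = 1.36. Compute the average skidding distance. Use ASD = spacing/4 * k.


Formula: ASD = (spacing / 4) * correction
Uncorrected distance = spacing / 4 = 409 / 4 = 102.25 m
ASD = 102.25 * 1.36 = 139 m

139


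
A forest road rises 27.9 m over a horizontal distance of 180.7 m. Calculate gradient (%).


Formula: Gradient = rise / run * 100
Gradient = 27.9 / 180.7 * 100 = 15.4%

15.4


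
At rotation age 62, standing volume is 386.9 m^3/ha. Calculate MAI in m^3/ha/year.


Formula: MAI = Total Volume / Stand Age
MAI = 386.9 m^3/ha / 62 years
MAI = 6.24 m^3/ha/year

6.24


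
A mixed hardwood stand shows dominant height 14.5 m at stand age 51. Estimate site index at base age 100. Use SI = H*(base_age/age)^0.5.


Formula: SI = H_dom * (base_age / age)^0.5
Age ratio = 100 / 51 = 1.96078
sqrt(age_ratio) = 1.40028
SI = 14.5 * 1.40028 = 20.3 m

20.3


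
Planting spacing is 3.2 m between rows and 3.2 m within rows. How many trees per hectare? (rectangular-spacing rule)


Formula: TPH = 10000 m^2/ha / (spacing_x * spacing_y)
Area per tree = 3.2 m * 3.2 m = 10.24 m^2
TPH = 10000 / 10.24 = 977 trees/ha

977


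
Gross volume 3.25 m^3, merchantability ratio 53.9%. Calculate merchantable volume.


Formula: MV = V_total * (merchantable_pct / 100)
Merchantable fraction = 53.9% / 100 = 0.539
MV = 3.25 m^3 * 0.539 = 1.752 m^3

1.752


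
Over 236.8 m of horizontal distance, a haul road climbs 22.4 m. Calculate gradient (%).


Formula: Gradient = rise / run * 100
Gradient = 22.4 / 236.8 * 100 = 9.5%

9.5


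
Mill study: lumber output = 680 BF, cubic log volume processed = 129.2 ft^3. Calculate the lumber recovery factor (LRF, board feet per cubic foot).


Formula: LRF = Lumber Output (BF) / Log Input (ft^3)
LRF = 680 BF / 129.2 ft^3
LRF = 5.26 BF/ft^3

5.26


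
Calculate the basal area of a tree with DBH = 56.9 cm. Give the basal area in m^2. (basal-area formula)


Formula: BA = pi * (DBH/2)^2 / 10000  (cm^2 to m^2)
Radius = DBH/2 = 56.9/2 = 28.45 cm
BA = pi * 28.45^2 / 10000
   = 2542.8129 cm^2 / 10000
   = 0.2543 m^2

0.2543


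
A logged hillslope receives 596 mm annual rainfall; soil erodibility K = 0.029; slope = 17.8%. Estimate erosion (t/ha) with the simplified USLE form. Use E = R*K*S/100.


Formula: E = R * K * S / 100  (simplified USLE)
R * K = 596 * 0.029 = 17.284
E = 17.284 * 17.8 / 100 = 3.08 t/ha

3.08


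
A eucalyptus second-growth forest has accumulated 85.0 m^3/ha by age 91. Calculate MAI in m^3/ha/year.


Formula: MAI = Total Volume / Stand Age
MAI = 85.0 m^3/ha / 91 years
MAI = 0.93 m^3/ha/year

0.93


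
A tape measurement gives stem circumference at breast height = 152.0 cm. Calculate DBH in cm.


Formula: DBH = C / pi
DBH = 152.0 / pi
pi = 3.14159...
DBH = 48.4 cm

48.4


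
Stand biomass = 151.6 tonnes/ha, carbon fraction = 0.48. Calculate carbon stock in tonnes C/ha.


Formula: Carbon Stock = Biomass * Carbon Fraction
C = 151.6 t/ha * 0.48
C = 72.8 t C/ha

72.8


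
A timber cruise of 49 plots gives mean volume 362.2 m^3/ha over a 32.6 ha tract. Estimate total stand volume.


Formula: Total Volume = Mean Volume per ha * Total Area
Total Volume = 362.2 m^3/ha * 32.6 ha
Total Volume = 11808 m^3

11808


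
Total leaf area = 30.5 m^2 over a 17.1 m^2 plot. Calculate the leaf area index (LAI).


Formula: LAI = total leaf area / ground area  (dimensionless)
LAI = 30.5 m^2 / 17.1 m^2
LAI = 1.78

1.78


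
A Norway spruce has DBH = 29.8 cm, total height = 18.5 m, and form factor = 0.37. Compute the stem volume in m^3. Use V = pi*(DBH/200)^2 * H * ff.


Formula: V = pi * (DBH/200)^2 * H * ff
Radius = DBH/200 = 29.8/200 = 0.149 m
Radius^2 = 0.149^2 = 0.022201 m^2
V = pi * 0.022201 * 18.5 * 0.37
V = 0.477 m^3

0.477


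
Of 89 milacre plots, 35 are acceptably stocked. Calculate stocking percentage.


Formula: Stocking % = stocked plots / total plots * 100
Stocking = 35 / 89 * 100
Stocking = 0.3933 * 100 = 39.3%

39.3


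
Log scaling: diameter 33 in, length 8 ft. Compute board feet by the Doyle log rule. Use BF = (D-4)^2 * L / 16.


Doyle: BF = (D - 4)^2 * L / 16
Adjusted diameter = 33 - 4 = 29 in
(D-4)^2 = 29^2 = 841
BF = 841 * 8 / 16 = 421 BF

421


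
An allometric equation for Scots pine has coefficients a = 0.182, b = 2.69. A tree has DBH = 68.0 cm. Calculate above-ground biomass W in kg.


Formula: W = a * DBH^b  (allometric power law)
DBH^b = 68.0^2.69 = 85005.8815
W = 0.182 * 85005.8815 = 15471.1 kg

15471.1


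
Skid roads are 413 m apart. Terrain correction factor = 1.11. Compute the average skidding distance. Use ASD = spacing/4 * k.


Formula: ASD = (spacing / 4) * correction
Uncorrected distance = spacing / 4 = 413 / 4 = 103.25 m
ASD = 103.25 * 1.11 = 115 m

115


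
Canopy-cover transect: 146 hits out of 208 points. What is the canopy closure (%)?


Formula: Canopy closure = covered points / total points * 100
Closure = 146 / 208 * 100
Closure = 0.7019 * 100 = 70.2%

70.2


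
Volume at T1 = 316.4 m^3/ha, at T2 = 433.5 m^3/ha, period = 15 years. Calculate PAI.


Formula: PAI = (V_T2 - V_T1) / (T2 - T1)
Volume increment = 433.5 - 316.4 = 117.1 m^3/ha
PAI = 117.1 / 15 = 7.81 m^3/ha/year

7.81


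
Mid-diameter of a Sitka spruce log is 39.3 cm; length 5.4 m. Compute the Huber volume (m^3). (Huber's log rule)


Huber: V = Am * L,  Am = pi*(Dm/200)^2
Am = pi*(39.3/200)^2 = 0.121304 m^2
V = 0.121304*5.4 = 0.655 m^3

0.655


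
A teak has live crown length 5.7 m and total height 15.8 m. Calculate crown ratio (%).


Formula: Crown Ratio = (Crown Length / Total Height) * 100
CR = (5.7 m / 15.8 m) * 100
CR = 0.3608 * 100 = 36.1%

36.1


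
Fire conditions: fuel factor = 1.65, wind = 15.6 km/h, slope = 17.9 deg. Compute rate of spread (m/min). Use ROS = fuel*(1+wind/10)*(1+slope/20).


Formula: ROS = fuel * (1 + wind/10) * (1 + slope/20)
Wind factor = 1 + 15.6/10 = 2.56
Slope factor = 1 + 17.9/20 = 1.895
ROS = 1.65 * 2.56 * 1.895 = 8.0 m/min

8.0


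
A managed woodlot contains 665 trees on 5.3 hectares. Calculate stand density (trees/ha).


Formula: Stand Density = N_trees / Area_ha
Density = 665 trees / 5.3 ha
Density = 125 trees/ha

125


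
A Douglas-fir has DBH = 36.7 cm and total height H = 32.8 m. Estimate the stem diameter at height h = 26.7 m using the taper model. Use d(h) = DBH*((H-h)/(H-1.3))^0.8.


Taper: d(h) = DBH * ((H - h) / (H - 1.3))^0.8
Numerator = H - h = 32.8 - 26.7 = 6.1 m
Denominator = H - 1.3 = 32.8 - 1.3 = 31.5 m
Ratio = 6.1 / 31.5 = 0.19365
d = 36.7 * 0.19365^0.8 = 9.9 cm

9.9


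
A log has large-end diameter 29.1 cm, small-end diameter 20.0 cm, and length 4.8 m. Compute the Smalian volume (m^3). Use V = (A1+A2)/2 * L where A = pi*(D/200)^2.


Smalian: V = (A1 + A2)/2 * L,  A = pi*(D/200)^2
A1 = pi*(29.1/200)^2 = 0.066508 m^2
A2 = pi*(20.0/200)^2 = 0.031416 m^2
V = (0.066508+0.031416)/2*4.8 = 0.235 m^3

0.235


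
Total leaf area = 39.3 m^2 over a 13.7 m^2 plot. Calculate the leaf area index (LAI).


Formula: LAI = total leaf area / ground area  (dimensionless)
LAI = 39.3 m^2 / 13.7 m^2
LAI = 2.87

2.87


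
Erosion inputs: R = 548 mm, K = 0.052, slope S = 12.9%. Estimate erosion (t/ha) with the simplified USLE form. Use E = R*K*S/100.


Formula: E = R * K * S / 100  (simplified USLE)
R * K = 548 * 0.052 = 28.496
E = 28.496 * 12.9 / 100 = 3.68 t/ha

3.68


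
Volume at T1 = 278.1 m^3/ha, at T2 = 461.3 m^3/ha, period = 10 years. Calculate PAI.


Formula: PAI = (V_T2 - V_T1) / (T2 - T1)
Volume increment = 461.3 - 278.1 = 183.2 m^3/ha
PAI = 183.2 / 10 = 18.32 m^3/ha/year

18.32


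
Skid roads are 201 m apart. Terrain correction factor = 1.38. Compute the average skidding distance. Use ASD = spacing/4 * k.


Formula: ASD = (spacing / 4) * correction
Uncorrected distance = spacing / 4 = 201 / 4 = 50.25 m
ASD = 50.25 * 1.38 = 69 m

69


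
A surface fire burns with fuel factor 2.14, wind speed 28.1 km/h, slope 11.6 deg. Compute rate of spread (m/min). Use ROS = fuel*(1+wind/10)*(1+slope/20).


Formula: ROS = fuel * (1 + wind/10) * (1 + slope/20)
Wind factor = 1 + 28.1/10 = 3.81
Slope factor = 1 + 11.6/20 = 1.58
ROS = 2.14 * 3.81 * 1.58 = 12.88 m/min

12.88


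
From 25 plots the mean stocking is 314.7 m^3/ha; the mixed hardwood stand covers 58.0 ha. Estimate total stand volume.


Formula: Total Volume = Mean Volume per ha * Total Area
Total Volume = 314.7 m^3/ha * 58.0 ha
Total Volume = 18253 m^3

18253


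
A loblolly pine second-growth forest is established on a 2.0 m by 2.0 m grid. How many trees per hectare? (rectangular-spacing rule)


Formula: TPH = 10000 m^2/ha / (spacing_x * spacing_y)
Area per tree = 2.0 m * 2.0 m = 4.0 m^2
TPH = 10000 / 4.0 = 2500 trees/ha

2500


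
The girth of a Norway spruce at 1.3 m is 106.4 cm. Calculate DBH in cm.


Formula: DBH = C / pi
DBH = 106.4 / pi
pi = 3.14159...
DBH = 33.9 cm

33.9


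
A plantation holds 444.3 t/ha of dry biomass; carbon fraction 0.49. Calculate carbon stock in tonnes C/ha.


Formula: Carbon Stock = Biomass * Carbon Fraction
C = 444.3 t/ha * 0.49
C = 217.7 t C/ha

217.7


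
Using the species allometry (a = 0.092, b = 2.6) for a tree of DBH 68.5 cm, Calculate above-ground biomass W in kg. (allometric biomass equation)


Formula: W = a * DBH^b  (allometric power law)
DBH^b = 68.5^2.6 = 59264.6175
W = 0.092 * 59264.6175 = 5452.3 kg

5452.3


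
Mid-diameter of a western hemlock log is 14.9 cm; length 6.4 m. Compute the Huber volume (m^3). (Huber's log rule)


Huber: V = Am * L,  Am = pi*(Dm/200)^2
Am = pi*(14.9/200)^2 = 0.017437 m^2
V = 0.017437*6.4 = 0.1116 m^3

0.1116


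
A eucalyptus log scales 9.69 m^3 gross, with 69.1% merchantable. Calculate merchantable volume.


Formula: MV = V_total * (merchantable_pct / 100)
Merchantable fraction = 69.1% / 100 = 0.691
MV = 9.69 m^3 * 0.691 = 6.696 m^3

6.696


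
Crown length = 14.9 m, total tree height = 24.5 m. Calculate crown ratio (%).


Formula: Crown Ratio = (Crown Length / Total Height) * 100
CR = (14.9 m / 24.5 m) * 100
CR = 0.6082 * 100 = 60.8%

60.8


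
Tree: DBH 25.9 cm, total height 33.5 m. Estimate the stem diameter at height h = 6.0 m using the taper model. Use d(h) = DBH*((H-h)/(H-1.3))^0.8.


Taper: d(h) = DBH * ((H - h) / (H - 1.3))^0.8
Numerator = H - h = 33.5 - 6.0 = 27.5 m
Denominator = H - 1.3 = 33.5 - 1.3 = 32.2 m
Ratio = 27.5 / 32.2 = 0.85404
d = 25.9 * 0.85404^0.8 = 22.8 cm

22.8


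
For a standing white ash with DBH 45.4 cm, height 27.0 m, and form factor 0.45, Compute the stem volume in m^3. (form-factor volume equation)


Formula: V = pi * (DBH/200)^2 * H * ff
Radius = DBH/200 = 45.4/200 = 0.227 m
Radius^2 = 0.227^2 = 0.051529 m^2
V = pi * 0.051529 * 27.0 * 0.45
V = 1.967 m^3

1.967


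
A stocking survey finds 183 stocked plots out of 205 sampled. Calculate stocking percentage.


Formula: Stocking % = stocked plots / total plots * 100
Stocking = 183 / 205 * 100
Stocking = 0.8927 * 100 = 89.3%

89.3


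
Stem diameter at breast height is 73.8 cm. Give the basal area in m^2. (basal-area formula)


Formula: BA = pi * (DBH/2)^2 / 10000  (cm^2 to m^2)
Radius = DBH/2 = 73.8/2 = 36.9 cm
BA = pi * 36.9^2 / 10000
   = 4277.624 cm^2 / 10000
   = 0.4278 m^2

0.4278


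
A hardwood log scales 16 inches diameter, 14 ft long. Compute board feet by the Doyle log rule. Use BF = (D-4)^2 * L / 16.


Doyle: BF = (D - 4)^2 * L / 16
Adjusted diameter = 16 - 4 = 12 in
(D-4)^2 = 12^2 = 144
BF = 144 * 14 / 16 = 126 BF

126


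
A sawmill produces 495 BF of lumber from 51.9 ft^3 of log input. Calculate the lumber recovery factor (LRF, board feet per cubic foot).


Formula: LRF = Lumber Output (BF) / Log Input (ft^3)
LRF = 495 BF / 51.9 ft^3
LRF = 9.54 BF/ft^3

9.54


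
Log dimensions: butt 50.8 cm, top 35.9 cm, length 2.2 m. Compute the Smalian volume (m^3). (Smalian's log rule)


Smalian: V = (A1 + A2)/2 * L,  A = pi*(D/200)^2
A1 = pi*(50.8/200)^2 = 0.202683 m^2
A2 = pi*(35.9/200)^2 = 0.101223 m^2
V = (0.202683+0.101223)/2*2.2 = 0.3343 m^3

0.3343


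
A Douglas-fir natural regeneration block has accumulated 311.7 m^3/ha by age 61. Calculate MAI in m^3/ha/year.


Formula: MAI = Total Volume / Stand Age
MAI = 311.7 m^3/ha / 61 years
MAI = 5.11 m^3/ha/year

5.11


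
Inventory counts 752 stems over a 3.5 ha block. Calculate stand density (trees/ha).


Formula: Stand Density = N_trees / Area_ha
Density = 752 trees / 3.5 ha
Density = 215 trees/ha

215


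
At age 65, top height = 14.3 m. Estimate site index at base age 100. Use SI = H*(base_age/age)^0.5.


Formula: SI = H_dom * (base_age / age)^0.5
Age ratio = 100 / 65 = 1.53846
sqrt(age_ratio) = 1.24035
SI = 14.3 * 1.24035 = 17.7 m

17.7


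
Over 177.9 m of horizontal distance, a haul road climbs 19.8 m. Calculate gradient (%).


Formula: Gradient = rise / run * 100
Gradient = 19.8 / 177.9 * 100 = 11.1%

11.1


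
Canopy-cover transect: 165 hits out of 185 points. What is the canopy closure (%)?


Formula: Canopy closure = covered points / total points * 100
Closure = 165 / 185 * 100
Closure = 0.8919 * 100 = 89.2%

89.2


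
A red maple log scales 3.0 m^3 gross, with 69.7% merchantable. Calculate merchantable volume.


Formula: MV = V_total * (merchantable_pct / 100)
Merchantable fraction = 69.7% / 100 = 0.697
MV = 3.0 m^3 * 0.697 = 2.091 m^3

2.091


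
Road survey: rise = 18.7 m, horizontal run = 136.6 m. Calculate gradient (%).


Formula: Gradient = rise / run * 100
Gradient = 18.7 / 136.6 * 100 = 13.7%

13.7


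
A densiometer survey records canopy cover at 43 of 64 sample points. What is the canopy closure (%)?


Formula: Canopy closure = covered points / total points * 100
Closure = 43 / 64 * 100
Closure = 0.6719 * 100 = 67.2%

67.2


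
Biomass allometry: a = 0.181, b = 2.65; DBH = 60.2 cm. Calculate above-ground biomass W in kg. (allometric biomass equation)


Formula: W = a * DBH^b  (allometric power law)
DBH^b = 60.2^2.65 = 51991.303
W = 0.181 * 51991.303 = 9410.4 kg

9410.4


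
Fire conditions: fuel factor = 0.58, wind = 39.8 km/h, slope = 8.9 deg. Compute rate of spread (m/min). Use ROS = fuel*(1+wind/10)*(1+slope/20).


Formula: ROS = fuel * (1 + wind/10) * (1 + slope/20)
Wind factor = 1 + 39.8/10 = 4.98
Slope factor = 1 + 8.9/20 = 1.445
ROS = 0.58 * 4.98 * 1.445 = 4.17 m/min

4.17


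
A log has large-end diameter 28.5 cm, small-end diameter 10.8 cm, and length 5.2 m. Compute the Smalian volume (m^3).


Smalian: V = (A1 + A2)/2 * L,  A = pi*(D/200)^2
A1 = pi*(28.5/200)^2 = 0.063794 m^2
A2 = pi*(10.8/200)^2 = 0.009161 m^2
V = (0.063794+0.009161)/2*5.2 = 0.1897 m^3

0.1897


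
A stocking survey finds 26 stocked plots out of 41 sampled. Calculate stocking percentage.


Formula: Stocking % = stocked plots / total plots * 100
Stocking = 26 / 41 * 100
Stocking = 0.6341 * 100 = 63.4%

63.4


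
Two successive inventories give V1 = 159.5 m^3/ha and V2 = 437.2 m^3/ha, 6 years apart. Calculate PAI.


Formula: PAI = (V_T2 - V_T1) / (T2 - T1)
Volume increment = 437.2 - 159.5 = 277.7 m^3/ha
PAI = 277.7 / 6 = 46.28 m^3/ha/year

46.28


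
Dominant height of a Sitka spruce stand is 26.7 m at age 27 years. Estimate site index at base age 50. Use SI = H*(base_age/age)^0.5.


Formula: SI = H_dom * (base_age / age)^0.5
Age ratio = 50 / 27 = 1.85185
sqrt(age_ratio) = 1.36083
SI = 26.7 * 1.36083 = 36.3 m

36.3


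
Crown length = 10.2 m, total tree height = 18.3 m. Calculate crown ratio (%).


Formula: Crown Ratio = (Crown Length / Total Height) * 100
CR = (10.2 m / 18.3 m) * 100
CR = 0.5574 * 100 = 55.7%

55.7


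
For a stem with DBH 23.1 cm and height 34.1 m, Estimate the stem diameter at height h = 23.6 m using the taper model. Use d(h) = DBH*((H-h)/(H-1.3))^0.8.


Taper: d(h) = DBH * ((H - h) / (H - 1.3))^0.8
Numerator = H - h = 34.1 - 23.6 = 10.5 m
Denominator = H - 1.3 = 34.1 - 1.3 = 32.8 m
Ratio = 10.5 / 32.8 = 0.32012
d = 23.1 * 0.32012^0.8 = 9.3 cm

9.3


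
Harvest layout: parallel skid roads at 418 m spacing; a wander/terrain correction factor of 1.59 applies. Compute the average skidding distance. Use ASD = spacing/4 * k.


Formula: ASD = (spacing / 4) * correction
Uncorrected distance = spacing / 4 = 418 / 4 = 104.5 m
ASD = 104.5 * 1.59 = 166 m

166


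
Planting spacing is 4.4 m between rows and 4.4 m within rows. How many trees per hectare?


Formula: TPH = 10000 m^2/ha / (spacing_x * spacing_y)
Area per tree = 4.4 m * 4.4 m = 19.36 m^2
TPH = 10000 / 19.36 = 517 trees/ha

517


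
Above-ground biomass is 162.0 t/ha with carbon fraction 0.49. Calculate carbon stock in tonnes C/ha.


Formula: Carbon Stock = Biomass * Carbon Fraction
C = 162.0 t/ha * 0.49
C = 79.4 t C/ha

79.4


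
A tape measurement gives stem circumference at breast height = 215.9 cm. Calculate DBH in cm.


Formula: DBH = C / pi
DBH = 215.9 / pi
pi = 3.14159...
DBH = 68.7 cm

68.7


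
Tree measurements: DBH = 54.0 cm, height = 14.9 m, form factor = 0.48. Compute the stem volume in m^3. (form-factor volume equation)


Formula: V = pi * (DBH/200)^2 * H * ff
Radius = DBH/200 = 54.0/200 = 0.27 m
Radius^2 = 0.27^2 = 0.0729 m^2
V = pi * 0.0729 * 14.9 * 0.48
V = 1.638 m^3

1.638


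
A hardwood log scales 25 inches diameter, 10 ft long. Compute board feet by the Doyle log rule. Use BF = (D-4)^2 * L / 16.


Doyle: BF = (D - 4)^2 * L / 16
Adjusted diameter = 25 - 4 = 21 in
(D-4)^2 = 21^2 = 441
BF = 441 * 10 / 16 = 276 BF

276


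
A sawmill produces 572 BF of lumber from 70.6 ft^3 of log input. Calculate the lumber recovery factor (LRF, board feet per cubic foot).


Formula: LRF = Lumber Output (BF) / Log Input (ft^3)
LRF = 572 BF / 70.6 ft^3
LRF = 8.1 BF/ft^3

8.1


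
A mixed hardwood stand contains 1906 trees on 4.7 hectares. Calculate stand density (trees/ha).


Formula: Stand Density = N_trees / Area_ha
Density = 1906 trees / 4.7 ha
Density = 406 trees/ha

406


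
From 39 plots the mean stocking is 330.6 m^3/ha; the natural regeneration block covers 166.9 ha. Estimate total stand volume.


Formula: Total Volume = Mean Volume per ha * Total Area
Total Volume = 330.6 m^3/ha * 166.9 ha
Total Volume = 55177 m^3

55177


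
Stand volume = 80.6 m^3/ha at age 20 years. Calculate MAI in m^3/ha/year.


Formula: MAI = Total Volume / Stand Age
MAI = 80.6 m^3/ha / 20 years
MAI = 4.03 m^3/ha/year

4.03


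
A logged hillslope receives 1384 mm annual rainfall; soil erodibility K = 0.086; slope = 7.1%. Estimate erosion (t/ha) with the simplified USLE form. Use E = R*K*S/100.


Formula: E = R * K * S / 100  (simplified USLE)
R * K = 1384 * 0.086 = 119.024
E = 119.024 * 7.1 / 100 = 8.45 t/ha

8.45


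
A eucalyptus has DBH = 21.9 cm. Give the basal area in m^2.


Formula: BA = pi * (DBH/2)^2 / 10000  (cm^2 to m^2)
Radius = DBH/2 = 21.9/2 = 10.95 cm
BA = pi * 10.95^2 / 10000
   = 376.6848 cm^2 / 10000
   = 0.0377 m^2

0.0377


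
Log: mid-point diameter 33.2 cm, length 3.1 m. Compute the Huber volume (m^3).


Huber: V = Am * L,  Am = pi*(Dm/200)^2
Am = pi*(33.2/200)^2 = 0.08657 m^2
V = 0.08657*3.1 = 0.2684 m^3

0.2684


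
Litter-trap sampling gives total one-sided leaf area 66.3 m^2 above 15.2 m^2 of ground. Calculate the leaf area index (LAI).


Formula: LAI = total leaf area / ground area  (dimensionless)
LAI = 66.3 m^2 / 15.2 m^2
LAI = 4.36

4.36


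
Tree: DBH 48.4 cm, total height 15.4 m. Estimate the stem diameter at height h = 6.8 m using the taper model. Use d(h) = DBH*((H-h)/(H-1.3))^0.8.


Taper: d(h) = DBH * ((H - h) / (H - 1.3))^0.8
Numerator = H - h = 15.4 - 6.8 = 8.6 m
Denominator = H - 1.3 = 15.4 - 1.3 = 14.1 m
Ratio = 8.6 / 14.1 = 0.60993
d = 48.4 * 0.60993^0.8 = 32.6 cm

32.6


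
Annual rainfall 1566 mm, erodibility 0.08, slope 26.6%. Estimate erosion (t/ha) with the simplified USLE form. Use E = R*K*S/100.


Formula: E = R * K * S / 100  (simplified USLE)
R * K = 1566 * 0.08 = 125.28
E = 125.28 * 26.6 / 100 = 33.32 t/ha

33.32


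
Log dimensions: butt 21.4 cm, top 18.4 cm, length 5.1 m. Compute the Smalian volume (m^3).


Smalian: V = (A1 + A2)/2 * L,  A = pi*(D/200)^2
A1 = pi*(21.4/200)^2 = 0.035968 m^2
A2 = pi*(18.4/200)^2 = 0.02659 m^2
V = (0.035968+0.02659)/2*5.1 = 0.1595 m^3

0.1595


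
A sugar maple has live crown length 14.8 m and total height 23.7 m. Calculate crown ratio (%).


Formula: Crown Ratio = (Crown Length / Total Height) * 100
CR = (14.8 m / 23.7 m) * 100
CR = 0.6245 * 100 = 62.4%

62.4


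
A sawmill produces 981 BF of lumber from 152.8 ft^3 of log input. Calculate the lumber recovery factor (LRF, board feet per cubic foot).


Formula: LRF = Lumber Output (BF) / Log Input (ft^3)
LRF = 981 BF / 152.8 ft^3
LRF = 6.42 BF/ft^3

6.42


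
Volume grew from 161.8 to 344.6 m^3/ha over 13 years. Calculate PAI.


Formula: PAI = (V_T2 - V_T1) / (T2 - T1)
Volume increment = 344.6 - 161.8 = 182.8 m^3/ha
PAI = 182.8 / 13 = 14.06 m^3/ha/year

14.06


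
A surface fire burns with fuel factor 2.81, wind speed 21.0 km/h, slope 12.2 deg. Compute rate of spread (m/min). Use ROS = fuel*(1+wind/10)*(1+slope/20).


Formula: ROS = fuel * (1 + wind/10) * (1 + slope/20)
Wind factor = 1 + 21.0/10 = 3.1
Slope factor = 1 + 12.2/20 = 1.61
ROS = 2.81 * 3.1 * 1.61 = 14.02 m/min

14.02


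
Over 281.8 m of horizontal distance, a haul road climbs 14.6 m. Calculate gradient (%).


Formula: Gradient = rise / run * 100
Gradient = 14.6 / 281.8 * 100 = 5.2%

5.2


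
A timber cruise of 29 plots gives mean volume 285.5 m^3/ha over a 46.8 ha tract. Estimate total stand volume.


Formula: Total Volume = Mean Volume per ha * Total Area
Total Volume = 285.5 m^3/ha * 46.8 ha
Total Volume = 13361 m^3

13361


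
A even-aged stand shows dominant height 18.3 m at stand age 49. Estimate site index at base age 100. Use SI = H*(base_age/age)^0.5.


Formula: SI = H_dom * (base_age / age)^0.5
Age ratio = 100 / 49 = 2.04082
sqrt(age_ratio) = 1.42857
SI = 18.3 * 1.42857 = 26.1 m

26.1


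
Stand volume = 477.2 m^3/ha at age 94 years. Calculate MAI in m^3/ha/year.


Formula: MAI = Total Volume / Stand Age
MAI = 477.2 m^3/ha / 94 years
MAI = 5.08 m^3/ha/year

5.08


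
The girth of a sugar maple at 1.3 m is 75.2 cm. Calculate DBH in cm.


Formula: DBH = C / pi
DBH = 75.2 / pi
pi = 3.14159...
DBH = 23.9 cm

23.9


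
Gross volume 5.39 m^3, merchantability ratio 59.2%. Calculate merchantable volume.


Formula: MV = V_total * (merchantable_pct / 100)
Merchantable fraction = 59.2% / 100 = 0.592
MV = 5.39 m^3 * 0.592 = 3.191 m^3

3.191


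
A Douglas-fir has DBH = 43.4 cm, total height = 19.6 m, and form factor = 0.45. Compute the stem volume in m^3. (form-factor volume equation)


Formula: V = pi * (DBH/200)^2 * H * ff
Radius = DBH/200 = 43.4/200 = 0.217 m
Radius^2 = 0.217^2 = 0.047089 m^2
V = pi * 0.047089 * 19.6 * 0.45
V = 1.305 m^3

1.305


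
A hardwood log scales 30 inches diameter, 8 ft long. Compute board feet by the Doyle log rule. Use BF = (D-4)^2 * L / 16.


Doyle: BF = (D - 4)^2 * L / 16
Adjusted diameter = 30 - 4 = 26 in
(D-4)^2 = 26^2 = 676
BF = 676 * 8 / 16 = 338 BF

338


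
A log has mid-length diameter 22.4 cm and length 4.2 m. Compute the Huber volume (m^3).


Huber: V = Am * L,  Am = pi*(Dm/200)^2
Am = pi*(22.4/200)^2 = 0.039408 m^2
V = 0.039408*4.2 = 0.1655 m^3

0.1655


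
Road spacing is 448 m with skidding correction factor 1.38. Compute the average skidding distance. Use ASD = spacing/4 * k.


Formula: ASD = (spacing / 4) * correction
Uncorrected distance = spacing / 4 = 448 / 4 = 112 m
ASD = 112 * 1.38 = 155 m

155


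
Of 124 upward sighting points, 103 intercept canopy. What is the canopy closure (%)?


Formula: Canopy closure = covered points / total points * 100
Closure = 103 / 124 * 100
Closure = 0.8306 * 100 = 83.1%

83.1


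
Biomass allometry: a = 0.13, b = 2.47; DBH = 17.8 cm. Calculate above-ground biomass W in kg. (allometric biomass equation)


Formula: W = a * DBH^b  (allometric power law)
DBH^b = 17.8^2.47 = 1226.1325
W = 0.13 * 1226.1325 = 159.4 kg

159.4


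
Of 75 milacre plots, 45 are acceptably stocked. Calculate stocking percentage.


Formula: Stocking % = stocked plots / total plots * 100
Stocking = 45 / 75 * 100
Stocking = 0.6 * 100 = 60.0%

60.0


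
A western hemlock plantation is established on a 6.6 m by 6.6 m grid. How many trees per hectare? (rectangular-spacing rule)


Formula: TPH = 10000 m^2/ha / (spacing_x * spacing_y)
Area per tree = 6.6 m * 6.6 m = 43.56 m^2
TPH = 10000 / 43.56 = 230 trees/ha

230


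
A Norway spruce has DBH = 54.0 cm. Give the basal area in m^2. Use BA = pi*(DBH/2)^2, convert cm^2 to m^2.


Formula: BA = pi * (DBH/2)^2 / 10000  (cm^2 to m^2)
Radius = DBH/2 = 54.0/2 = 27.0 cm
BA = pi * 27.0^2 / 10000
   = 2290.221 cm^2 / 10000
   = 0.229 m^2

0.229


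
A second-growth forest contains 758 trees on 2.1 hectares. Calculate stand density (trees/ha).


Formula: Stand Density = N_trees / Area_ha
Density = 758 trees / 2.1 ha
Density = 361 trees/ha

361


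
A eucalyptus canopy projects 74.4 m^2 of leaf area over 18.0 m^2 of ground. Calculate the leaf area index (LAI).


Formula: LAI = total leaf area / ground area  (dimensionless)
LAI = 74.4 m^2 / 18.0 m^2
LAI = 4.13

4.13


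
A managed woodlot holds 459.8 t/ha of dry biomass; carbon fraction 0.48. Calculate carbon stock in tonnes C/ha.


Formula: Carbon Stock = Biomass * Carbon Fraction
C = 459.8 t/ha * 0.48
C = 220.7 t C/ha

220.7


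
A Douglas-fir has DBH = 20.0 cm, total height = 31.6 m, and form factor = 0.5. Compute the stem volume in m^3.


Formula: V = pi * (DBH/200)^2 * H * ff
Radius = DBH/200 = 20.0/200 = 0.1 m
Radius^2 = 0.1^2 = 0.01 m^2
V = pi * 0.01 * 31.6 * 0.5
V = 0.496 m^3

0.496


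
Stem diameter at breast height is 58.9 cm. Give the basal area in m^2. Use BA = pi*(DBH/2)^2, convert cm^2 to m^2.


Formula: BA = pi * (DBH/2)^2 / 10000  (cm^2 to m^2)
Radius = DBH/2 = 58.9/2 = 29.45 cm
BA = pi * 29.45^2 / 10000
   = 2724.7112 cm^2 / 10000
   = 0.2725 m^2

0.2725


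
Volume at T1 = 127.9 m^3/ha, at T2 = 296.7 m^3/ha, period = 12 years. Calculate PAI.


Formula: PAI = (V_T2 - V_T1) / (T2 - T1)
Volume increment = 296.7 - 127.9 = 168.8 m^3/ha
PAI = 168.8 / 12 = 14.07 m^3/ha/year

14.07


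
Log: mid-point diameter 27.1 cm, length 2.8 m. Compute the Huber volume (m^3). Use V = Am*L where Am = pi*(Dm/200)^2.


Huber: V = Am * L,  Am = pi*(Dm/200)^2
Am = pi*(27.1/200)^2 = 0.05768 m^2
V = 0.05768*2.8 = 0.1615 m^3

0.1615


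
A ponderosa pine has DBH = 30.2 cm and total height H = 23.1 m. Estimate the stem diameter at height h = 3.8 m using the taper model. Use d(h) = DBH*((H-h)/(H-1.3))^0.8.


Taper: d(h) = DBH * ((H - h) / (H - 1.3))^0.8
Numerator = H - h = 23.1 - 3.8 = 19.3 m
Denominator = H - 1.3 = 23.1 - 1.3 = 21.8 m
Ratio = 19.3 / 21.8 = 0.88532
d = 30.2 * 0.88532^0.8 = 27.4 cm

27.4


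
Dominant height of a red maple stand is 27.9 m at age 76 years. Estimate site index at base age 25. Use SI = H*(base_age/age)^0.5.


Formula: SI = H_dom * (base_age / age)^0.5
Age ratio = 25 / 76 = 0.32895
sqrt(age_ratio) = 0.57354
SI = 27.9 * 0.57354 = 16.0 m

16.0


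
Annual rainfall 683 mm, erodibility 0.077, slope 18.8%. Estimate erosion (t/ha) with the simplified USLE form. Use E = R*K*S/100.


Formula: E = R * K * S / 100  (simplified USLE)
R * K = 683 * 0.077 = 52.591
E = 52.591 * 18.8 / 100 = 9.89 t/ha

9.89


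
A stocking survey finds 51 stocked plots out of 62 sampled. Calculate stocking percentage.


Formula: Stocking % = stocked plots / total plots * 100
Stocking = 51 / 62 * 100
Stocking = 0.8226 * 100 = 82.3%

82.3


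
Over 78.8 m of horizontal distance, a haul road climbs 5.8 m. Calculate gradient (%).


Formula: Gradient = rise / run * 100
Gradient = 5.8 / 78.8 * 100 = 7.4%

7.4


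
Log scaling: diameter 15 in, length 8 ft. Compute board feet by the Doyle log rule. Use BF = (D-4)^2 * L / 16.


Doyle: BF = (D - 4)^2 * L / 16
Adjusted diameter = 15 - 4 = 11 in
(D-4)^2 = 11^2 = 121
BF = 121 * 8 / 16 = 61 BF

61
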